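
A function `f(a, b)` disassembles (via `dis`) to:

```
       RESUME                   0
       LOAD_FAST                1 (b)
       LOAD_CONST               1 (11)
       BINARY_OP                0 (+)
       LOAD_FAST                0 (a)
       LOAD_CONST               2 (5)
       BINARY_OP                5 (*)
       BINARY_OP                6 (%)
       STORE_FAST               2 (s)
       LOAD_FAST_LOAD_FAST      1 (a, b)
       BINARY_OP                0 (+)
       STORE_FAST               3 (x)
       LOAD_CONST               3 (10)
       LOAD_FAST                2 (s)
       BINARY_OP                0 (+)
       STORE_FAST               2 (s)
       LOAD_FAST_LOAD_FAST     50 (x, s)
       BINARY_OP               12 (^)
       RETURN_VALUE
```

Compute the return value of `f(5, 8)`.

16

LOAD_FAST b → push 8. Stack: [8]
LOAD_CONST → push 11. Stack: [8, 11]
BINARY_OP + → 8 + 11 = 19. Stack: [19]
LOAD_FAST a → push 5. Stack: [19, 5]
LOAD_CONST → push 5. Stack: [19, 5, 5]
BINARY_OP * → 5 * 5 = 25. Stack: [19, 25]
BINARY_OP % → 19 % 25 = 19. Stack: [19]
STORE_FAST s → s=19. Stack: []
LOAD_FAST_LOAD_FAST a,b → push 5,8. Stack: [5, 8]
BINARY_OP + → 5 + 8 = 13. Stack: [13]
STORE_FAST x → x=13. Stack: []
LOAD_CONST → push 10. Stack: [10]
LOAD_FAST s → push 19. Stack: [10, 19]
BINARY_OP + → 10 + 19 = 29. Stack: [29]
STORE_FAST s → s=29. Stack: []
LOAD_FAST_LOAD_FAST x,s → push 13,29. Stack: [13, 29]
BINARY_OP ^ → 13 ^ 29 = 16. Stack: [16]
RETURN_VALUE → return 16.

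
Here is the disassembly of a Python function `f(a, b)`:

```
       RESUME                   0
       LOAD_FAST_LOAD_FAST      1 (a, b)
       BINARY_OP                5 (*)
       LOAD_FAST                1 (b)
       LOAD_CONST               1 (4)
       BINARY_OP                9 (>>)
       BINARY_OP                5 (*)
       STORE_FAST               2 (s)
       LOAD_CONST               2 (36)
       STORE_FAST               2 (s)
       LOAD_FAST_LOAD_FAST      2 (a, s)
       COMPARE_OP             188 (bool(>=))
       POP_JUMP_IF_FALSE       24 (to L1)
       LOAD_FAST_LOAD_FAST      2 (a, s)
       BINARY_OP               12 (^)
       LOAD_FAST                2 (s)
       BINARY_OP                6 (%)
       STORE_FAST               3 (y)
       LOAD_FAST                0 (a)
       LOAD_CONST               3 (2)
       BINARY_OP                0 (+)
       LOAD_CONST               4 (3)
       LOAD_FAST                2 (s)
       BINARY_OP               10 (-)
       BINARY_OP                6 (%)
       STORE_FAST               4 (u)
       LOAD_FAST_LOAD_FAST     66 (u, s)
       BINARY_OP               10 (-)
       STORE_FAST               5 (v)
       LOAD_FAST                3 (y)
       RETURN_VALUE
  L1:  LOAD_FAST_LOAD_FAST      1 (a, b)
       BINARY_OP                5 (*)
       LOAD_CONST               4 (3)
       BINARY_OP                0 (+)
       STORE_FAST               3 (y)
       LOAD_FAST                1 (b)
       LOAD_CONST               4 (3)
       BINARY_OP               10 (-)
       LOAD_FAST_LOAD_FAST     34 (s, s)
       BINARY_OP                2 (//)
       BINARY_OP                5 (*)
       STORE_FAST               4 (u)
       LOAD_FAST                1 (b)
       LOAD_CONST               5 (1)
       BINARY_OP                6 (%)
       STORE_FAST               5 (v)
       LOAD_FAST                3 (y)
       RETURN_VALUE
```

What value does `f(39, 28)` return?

3

LOAD_FAST_LOAD_FAST a,b → push 39,28. Stack: [39, 28]
BINARY_OP * → 39 * 28 = 1092. Stack: [1092]
LOAD_FAST b → push 28. Stack: [1092, 28]
LOAD_CONST → push 4. Stack: [1092, 28, 4]
BINARY_OP >> → 28 >> 4 = 1. Stack: [1092, 1]
BINARY_OP * → 1092 * 1 = 1092. Stack: [1092]
STORE_FAST s → s=1092. Stack: []
LOAD_CONST → push 36. Stack: [36]
STORE_FAST s → s=36. Stack: []
LOAD_FAST_LOAD_FAST a,s → push 39,36. Stack: [39, 36]
COMPARE_OP bool(>=) → 39 vs 36 = True. Stack: [True]
POP_JUMP_IF_FALSE → pop True; no jump. Stack: []
LOAD_FAST_LOAD_FAST a,s → push 39,36. Stack: [39, 36]
BINARY_OP ^ → 39 ^ 36 = 3. Stack: [3]
LOAD_FAST s → push 36. Stack: [3, 36]
BINARY_OP % → 3 % 36 = 3. Stack: [3]
STORE_FAST y → y=3. Stack: []
LOAD_FAST a → push 39. Stack: [39]
LOAD_CONST → push 2. Stack: [39, 2]
BINARY_OP + → 39 + 2 = 41. Stack: [41]
LOAD_CONST → push 3. Stack: [41, 3]
LOAD_FAST s → push 36. Stack: [41, 3, 36]
BINARY_OP - → 3 - 36 = -33. Stack: [41, -33]
BINARY_OP % → 41 % -33 = -25. Stack: [-25]
STORE_FAST u → u=-25. Stack: []
LOAD_FAST_LOAD_FAST u,s → push -25,36. Stack: [-25, 36]
BINARY_OP - → -25 - 36 = -61. Stack: [-61]
STORE_FAST v → v=-61. Stack: []
LOAD_FAST y → push 3. Stack: [3]
RETURN_VALUE → return 3.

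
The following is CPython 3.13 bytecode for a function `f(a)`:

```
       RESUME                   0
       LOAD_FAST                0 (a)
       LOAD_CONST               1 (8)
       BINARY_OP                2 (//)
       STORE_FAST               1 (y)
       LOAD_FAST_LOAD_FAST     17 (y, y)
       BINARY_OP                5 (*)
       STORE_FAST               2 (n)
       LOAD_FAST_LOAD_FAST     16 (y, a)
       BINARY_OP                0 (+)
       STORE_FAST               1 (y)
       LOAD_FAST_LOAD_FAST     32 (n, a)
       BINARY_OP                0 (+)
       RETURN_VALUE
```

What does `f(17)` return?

LOAD_FAST a → push 17. Stack: [17]
LOAD_CONST → push 8. Stack: [17, 8]
BINARY_OP // → 17 // 8 = 2. Stack: [2]
STORE_FAST y → y=2. Stack: []
LOAD_FAST_LOAD_FAST y,y → push 2,2. Stack: [2, 2]
BINARY_OP * → 2 * 2 = 4. Stack: [4]
STORE_FAST n → n=4. Stack: []
LOAD_FAST_LOAD_FAST y,a → push 2,17. Stack: [2, 17]
BINARY_OP + → 2 + 17 = 19. Stack: [19]
STORE_FAST y → y=19. Stack: []
LOAD_FAST_LOAD_FAST n,a → push 4,17. Stack: [4, 17]
BINARY_OP + → 4 + 17 = 21. Stack: [21]
RETURN_VALUE → return 21.

21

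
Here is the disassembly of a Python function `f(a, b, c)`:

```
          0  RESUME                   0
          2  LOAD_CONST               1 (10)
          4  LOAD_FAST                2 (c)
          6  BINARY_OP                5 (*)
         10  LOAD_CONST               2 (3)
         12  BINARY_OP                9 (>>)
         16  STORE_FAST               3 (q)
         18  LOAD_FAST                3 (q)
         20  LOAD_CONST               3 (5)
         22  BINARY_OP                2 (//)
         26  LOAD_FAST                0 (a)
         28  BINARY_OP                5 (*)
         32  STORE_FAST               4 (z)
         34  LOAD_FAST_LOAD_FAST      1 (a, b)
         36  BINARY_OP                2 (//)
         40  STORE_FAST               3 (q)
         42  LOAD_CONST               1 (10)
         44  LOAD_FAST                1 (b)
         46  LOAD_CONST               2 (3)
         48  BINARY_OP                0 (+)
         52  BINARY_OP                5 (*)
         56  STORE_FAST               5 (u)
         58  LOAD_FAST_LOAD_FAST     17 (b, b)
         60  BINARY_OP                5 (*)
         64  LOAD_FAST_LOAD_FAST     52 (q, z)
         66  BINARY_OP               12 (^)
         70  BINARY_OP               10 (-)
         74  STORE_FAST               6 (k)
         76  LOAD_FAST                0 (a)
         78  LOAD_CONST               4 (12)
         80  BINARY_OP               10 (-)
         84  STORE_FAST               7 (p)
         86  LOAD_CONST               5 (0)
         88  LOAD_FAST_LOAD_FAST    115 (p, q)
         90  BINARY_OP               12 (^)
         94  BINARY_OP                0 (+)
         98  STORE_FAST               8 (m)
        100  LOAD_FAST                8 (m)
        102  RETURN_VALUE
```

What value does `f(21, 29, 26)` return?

9

LOAD_CONST → push 10. Stack: [10]
LOAD_FAST c → push 26. Stack: [10, 26]
BINARY_OP * → 10 * 26 = 260. Stack: [260]
LOAD_CONST → push 3. Stack: [260, 3]
BINARY_OP >> → 260 >> 3 = 32. Stack: [32]
STORE_FAST q → q=32. Stack: []
LOAD_FAST q → push 32. Stack: [32]
LOAD_CONST → push 5. Stack: [32, 5]
BINARY_OP // → 32 // 5 = 6. Stack: [6]
LOAD_FAST a → push 21. Stack: [6, 21]
BINARY_OP * → 6 * 21 = 126. Stack: [126]
STORE_FAST z → z=126. Stack: []
LOAD_FAST_LOAD_FAST a,b → push 21,29. Stack: [21, 29]
BINARY_OP // → 21 // 29 = 0. Stack: [0]
STORE_FAST q → q=0. Stack: []
LOAD_CONST → push 10. Stack: [10]
LOAD_FAST b → push 29. Stack: [10, 29]
LOAD_CONST → push 3. Stack: [10, 29, 3]
BINARY_OP + → 29 + 3 = 32. Stack: [10, 32]
BINARY_OP * → 10 * 32 = 320. Stack: [320]
STORE_FAST u → u=320. Stack: []
LOAD_FAST_LOAD_FAST b,b → push 29,29. Stack: [29, 29]
BINARY_OP * → 29 * 29 = 841. Stack: [841]
LOAD_FAST_LOAD_FAST q,z → push 0,126. Stack: [841, 0, 126]
BINARY_OP ^ → 0 ^ 126 = 126. Stack: [841, 126]
BINARY_OP - → 841 - 126 = 715. Stack: [715]
STORE_FAST k → k=715. Stack: []
LOAD_FAST a → push 21. Stack: [21]
LOAD_CONST → push 12. Stack: [21, 12]
BINARY_OP - → 21 - 12 = 9. Stack: [9]
STORE_FAST p → p=9. Stack: []
LOAD_CONST → push 0. Stack: [0]
LOAD_FAST_LOAD_FAST p,q → push 9,0. Stack: [0, 9, 0]
BINARY_OP ^ → 9 ^ 0 = 9. Stack: [0, 9]
BINARY_OP + → 0 + 9 = 9. Stack: [9]
STORE_FAST m → m=9. Stack: []
LOAD_FAST m → push 9. Stack: [9]
RETURN_VALUE → return 9.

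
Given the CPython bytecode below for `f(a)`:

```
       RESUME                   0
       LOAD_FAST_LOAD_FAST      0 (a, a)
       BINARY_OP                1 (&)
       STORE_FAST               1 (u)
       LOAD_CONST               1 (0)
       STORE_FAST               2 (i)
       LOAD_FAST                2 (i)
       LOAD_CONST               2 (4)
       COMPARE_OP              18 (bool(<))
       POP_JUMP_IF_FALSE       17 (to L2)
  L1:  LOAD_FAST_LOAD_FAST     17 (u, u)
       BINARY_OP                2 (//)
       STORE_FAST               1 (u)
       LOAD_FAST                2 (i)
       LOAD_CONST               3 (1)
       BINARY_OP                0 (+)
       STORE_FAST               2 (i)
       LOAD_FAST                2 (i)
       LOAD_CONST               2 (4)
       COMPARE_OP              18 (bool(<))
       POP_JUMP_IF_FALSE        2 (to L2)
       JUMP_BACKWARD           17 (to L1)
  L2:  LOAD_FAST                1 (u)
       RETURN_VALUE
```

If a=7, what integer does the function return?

LOAD_FAST_LOAD_FAST a,a → push 7,7. Stack: [7, 7]
BINARY_OP & → 7 & 7 = 7. Stack: [7]
STORE_FAST u → u=7. Stack: []
LOAD_CONST → push 0. Stack: [0]
STORE_FAST i → i=0. Stack: []
LOAD_FAST i → push 0. Stack: [0]
LOAD_CONST → push 4. Stack: [0, 4]
COMPARE_OP bool(<) → 0 vs 4 = True. Stack: [True]
POP_JUMP_IF_FALSE → pop True; no jump. Stack: []
LOAD_FAST_LOAD_FAST u,u → push 7,7. Stack: [7, 7]
BINARY_OP // → 7 // 7 = 1. Stack: [1]
STORE_FAST u → u=1. Stack: []
LOAD_FAST i → push 0. Stack: [0]
LOAD_CONST → push 1. Stack: [0, 1]
BINARY_OP + → 0 + 1 = 1. Stack: [1]
STORE_FAST i → i=1. Stack: []
LOAD_FAST i → push 1. Stack: [1]
LOAD_CONST → push 4. Stack: [1, 4]
COMPARE_OP bool(<) → 1 vs 4 = True. Stack: [True]
POP_JUMP_IF_FALSE → pop True; no jump. Stack: []
LOAD_FAST_LOAD_FAST u,u → push 1,1. Stack: [1, 1]
BINARY_OP // → 1 // 1 = 1. Stack: [1]
STORE_FAST u → u=1. Stack: []
LOAD_FAST i → push 1. Stack: [1]
LOAD_CONST → push 1. Stack: [1, 1]
BINARY_OP + → 1 + 1 = 2. Stack: [2]
STORE_FAST i → i=2. Stack: []
LOAD_FAST i → push 2. Stack: [2]
LOAD_CONST → push 4. Stack: [2, 4]
COMPARE_OP bool(<) → 2 vs 4 = True. Stack: [True]
POP_JUMP_IF_FALSE → pop True; no jump. Stack: []
LOAD_FAST_LOAD_FAST u,u → push 1,1. Stack: [1, 1]
BINARY_OP // → 1 // 1 = 1. Stack: [1]
STORE_FAST u → u=1. Stack: []
LOAD_FAST i → push 2. Stack: [2]
LOAD_CONST → push 1. Stack: [2, 1]
BINARY_OP + → 2 + 1 = 3. Stack: [3]
STORE_FAST i → i=3. Stack: []
LOAD_FAST i → push 3. Stack: [3]
LOAD_CONST → push 4. Stack: [3, 4]
COMPARE_OP bool(<) → 3 vs 4 = True. Stack: [True]
POP_JUMP_IF_FALSE → pop True; no jump. Stack: []
LOAD_FAST_LOAD_FAST u,u → push 1,1. Stack: [1, 1]
BINARY_OP // → 1 // 1 = 1. Stack: [1]
STORE_FAST u → u=1. Stack: []
LOAD_FAST i → push 3. Stack: [3]
LOAD_CONST → push 1. Stack: [3, 1]
BINARY_OP + → 3 + 1 = 4. Stack: [4]
STORE_FAST i → i=4. Stack: []
LOAD_FAST i → push 4. Stack: [4]
LOAD_CONST → push 4. Stack: [4, 4]
COMPARE_OP bool(<) → 4 vs 4 = False. Stack: [False]
POP_JUMP_IF_FALSE → pop False; jump. Stack: []
LOAD_FAST u → push 1. Stack: [1]
RETURN_VALUE → return 1.

1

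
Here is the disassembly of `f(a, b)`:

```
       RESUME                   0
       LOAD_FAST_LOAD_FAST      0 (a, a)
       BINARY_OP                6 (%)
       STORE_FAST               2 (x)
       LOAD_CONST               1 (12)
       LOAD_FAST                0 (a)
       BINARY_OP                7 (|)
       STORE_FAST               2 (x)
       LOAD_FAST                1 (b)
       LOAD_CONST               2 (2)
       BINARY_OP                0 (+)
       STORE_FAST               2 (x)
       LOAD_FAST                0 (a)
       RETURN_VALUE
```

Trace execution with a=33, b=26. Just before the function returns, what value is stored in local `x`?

28

LOAD_FAST_LOAD_FAST a,a → push 33,33. Stack: [33, 33]
BINARY_OP % → 33 % 33 = 0. Stack: [0]
STORE_FAST x → x=0. Stack: []
LOAD_CONST → push 12. Stack: [12]
LOAD_FAST a → push 33. Stack: [12, 33]
BINARY_OP | → 12 | 33 = 45. Stack: [45]
STORE_FAST x → x=45. Stack: []
LOAD_FAST b → push 26. Stack: [26]
LOAD_CONST → push 2. Stack: [26, 2]
BINARY_OP + → 26 + 2 = 28. Stack: [28]
STORE_FAST x → x=28. Stack: []
LOAD_FAST a → push 33. Stack: [33]
RETURN_VALUE → return 33.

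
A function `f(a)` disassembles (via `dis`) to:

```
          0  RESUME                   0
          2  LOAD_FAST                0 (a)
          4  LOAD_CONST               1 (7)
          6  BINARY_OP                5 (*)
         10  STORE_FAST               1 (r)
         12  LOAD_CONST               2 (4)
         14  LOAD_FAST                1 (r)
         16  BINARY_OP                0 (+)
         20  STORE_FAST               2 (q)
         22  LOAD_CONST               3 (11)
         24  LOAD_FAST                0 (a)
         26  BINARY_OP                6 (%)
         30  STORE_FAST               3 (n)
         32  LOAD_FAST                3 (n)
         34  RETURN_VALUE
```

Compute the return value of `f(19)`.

LOAD_FAST a → push 19. Stack: [19]
LOAD_CONST → push 7. Stack: [19, 7]
BINARY_OP * → 19 * 7 = 133. Stack: [133]
STORE_FAST r → r=133. Stack: []
LOAD_CONST → push 4. Stack: [4]
LOAD_FAST r → push 133. Stack: [4, 133]
BINARY_OP + → 4 + 133 = 137. Stack: [137]
STORE_FAST q → q=137. Stack: []
LOAD_CONST → push 11. Stack: [11]
LOAD_FAST a → push 19. Stack: [11, 19]
BINARY_OP % → 11 % 19 = 11. Stack: [11]
STORE_FAST n → n=11. Stack: []
LOAD_FAST n → push 11. Stack: [11]
RETURN_VALUE → return 11.

11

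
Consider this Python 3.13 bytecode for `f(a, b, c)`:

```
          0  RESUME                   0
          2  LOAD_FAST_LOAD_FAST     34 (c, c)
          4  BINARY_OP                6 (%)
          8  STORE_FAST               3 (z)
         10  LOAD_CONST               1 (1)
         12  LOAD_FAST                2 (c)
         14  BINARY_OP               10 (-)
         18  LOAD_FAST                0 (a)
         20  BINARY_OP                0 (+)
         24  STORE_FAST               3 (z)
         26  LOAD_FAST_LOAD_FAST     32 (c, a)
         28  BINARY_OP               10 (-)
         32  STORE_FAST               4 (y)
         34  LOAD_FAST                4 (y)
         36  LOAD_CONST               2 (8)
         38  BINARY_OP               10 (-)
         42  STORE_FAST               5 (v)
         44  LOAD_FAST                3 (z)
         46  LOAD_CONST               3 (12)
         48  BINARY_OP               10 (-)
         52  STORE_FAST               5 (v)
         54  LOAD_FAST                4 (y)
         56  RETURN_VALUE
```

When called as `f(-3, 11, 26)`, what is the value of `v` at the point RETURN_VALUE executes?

LOAD_FAST_LOAD_FAST c,c → push 26,26. Stack: [26, 26]
BINARY_OP % → 26 % 26 = 0. Stack: [0]
STORE_FAST z → z=0. Stack: []
LOAD_CONST → push 1. Stack: [1]
LOAD_FAST c → push 26. Stack: [1, 26]
BINARY_OP - → 1 - 26 = -25. Stack: [-25]
LOAD_FAST a → push -3. Stack: [-25, -3]
BINARY_OP + → -25 + -3 = -28. Stack: [-28]
STORE_FAST z → z=-28. Stack: []
LOAD_FAST_LOAD_FAST c,a → push 26,-3. Stack: [26, -3]
BINARY_OP - → 26 - -3 = 29. Stack: [29]
STORE_FAST y → y=29. Stack: []
LOAD_FAST y → push 29. Stack: [29]
LOAD_CONST → push 8. Stack: [29, 8]
BINARY_OP - → 29 - 8 = 21. Stack: [21]
STORE_FAST v → v=21. Stack: []
LOAD_FAST z → push -28. Stack: [-28]
LOAD_CONST → push 12. Stack: [-28, 12]
BINARY_OP - → -28 - 12 = -40. Stack: [-40]
STORE_FAST v → v=-40. Stack: []
LOAD_FAST y → push 29. Stack: [29]
RETURN_VALUE → return 29.

-40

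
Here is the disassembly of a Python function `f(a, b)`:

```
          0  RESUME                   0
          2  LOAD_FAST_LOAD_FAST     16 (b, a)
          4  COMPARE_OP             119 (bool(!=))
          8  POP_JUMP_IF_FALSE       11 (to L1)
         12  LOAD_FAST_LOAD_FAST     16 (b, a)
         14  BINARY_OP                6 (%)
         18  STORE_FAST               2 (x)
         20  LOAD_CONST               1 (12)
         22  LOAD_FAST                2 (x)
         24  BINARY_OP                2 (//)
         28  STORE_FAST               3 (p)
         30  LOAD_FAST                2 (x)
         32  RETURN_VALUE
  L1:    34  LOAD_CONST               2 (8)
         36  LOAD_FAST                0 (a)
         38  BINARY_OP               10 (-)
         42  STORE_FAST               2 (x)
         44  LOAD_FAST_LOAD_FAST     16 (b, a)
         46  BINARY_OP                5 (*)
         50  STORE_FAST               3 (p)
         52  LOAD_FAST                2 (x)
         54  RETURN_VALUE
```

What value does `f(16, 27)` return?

LOAD_FAST_LOAD_FAST b,a → push 27,16. Stack: [27, 16]
COMPARE_OP bool(!=) → 27 vs 16 = True. Stack: [True]
POP_JUMP_IF_FALSE → pop True; no jump. Stack: []
LOAD_FAST_LOAD_FAST b,a → push 27,16. Stack: [27, 16]
BINARY_OP % → 27 % 16 = 11. Stack: [11]
STORE_FAST x → x=11. Stack: []
LOAD_CONST → push 12. Stack: [12]
LOAD_FAST x → push 11. Stack: [12, 11]
BINARY_OP // → 12 // 11 = 1. Stack: [1]
STORE_FAST p → p=1. Stack: []
LOAD_FAST x → push 11. Stack: [11]
RETURN_VALUE → return 11.

11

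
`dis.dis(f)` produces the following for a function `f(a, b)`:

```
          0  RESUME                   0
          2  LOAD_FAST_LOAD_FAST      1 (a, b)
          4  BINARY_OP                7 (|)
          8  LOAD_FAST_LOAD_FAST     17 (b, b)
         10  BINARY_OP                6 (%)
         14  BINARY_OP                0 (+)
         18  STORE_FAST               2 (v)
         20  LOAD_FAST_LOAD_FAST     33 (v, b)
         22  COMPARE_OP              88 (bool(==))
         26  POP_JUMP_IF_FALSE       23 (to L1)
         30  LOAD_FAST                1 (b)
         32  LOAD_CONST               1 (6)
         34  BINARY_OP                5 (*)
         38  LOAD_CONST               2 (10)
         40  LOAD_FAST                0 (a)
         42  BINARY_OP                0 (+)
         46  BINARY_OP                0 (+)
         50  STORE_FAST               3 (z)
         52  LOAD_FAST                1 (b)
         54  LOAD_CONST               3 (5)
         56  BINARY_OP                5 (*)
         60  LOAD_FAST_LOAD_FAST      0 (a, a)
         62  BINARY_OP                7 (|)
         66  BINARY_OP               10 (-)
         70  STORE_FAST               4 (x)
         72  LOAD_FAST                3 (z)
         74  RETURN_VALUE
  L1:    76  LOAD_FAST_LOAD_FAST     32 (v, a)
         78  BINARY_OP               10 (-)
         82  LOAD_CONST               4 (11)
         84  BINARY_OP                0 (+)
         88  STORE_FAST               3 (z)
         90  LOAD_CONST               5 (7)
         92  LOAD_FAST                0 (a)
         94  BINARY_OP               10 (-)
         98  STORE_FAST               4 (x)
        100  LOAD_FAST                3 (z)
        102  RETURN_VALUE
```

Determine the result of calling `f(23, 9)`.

LOAD_FAST_LOAD_FAST a,b → push 23,9. Stack: [23, 9]
BINARY_OP | → 23 | 9 = 31. Stack: [31]
LOAD_FAST_LOAD_FAST b,b → push 9,9. Stack: [31, 9, 9]
BINARY_OP % → 9 % 9 = 0. Stack: [31, 0]
BINARY_OP + → 31 + 0 = 31. Stack: [31]
STORE_FAST v → v=31. Stack: []
LOAD_FAST_LOAD_FAST v,b → push 31,9. Stack: [31, 9]
COMPARE_OP bool(==) → 31 vs 9 = False. Stack: [False]
POP_JUMP_IF_FALSE → pop False; jump. Stack: []
LOAD_FAST_LOAD_FAST v,a → push 31,23. Stack: [31, 23]
BINARY_OP - → 31 - 23 = 8. Stack: [8]
LOAD_CONST → push 11. Stack: [8, 11]
BINARY_OP + → 8 + 11 = 19. Stack: [19]
STORE_FAST z → z=19. Stack: []
LOAD_CONST → push 7. Stack: [7]
LOAD_FAST a → push 23. Stack: [7, 23]
BINARY_OP - → 7 - 23 = -16. Stack: [-16]
STORE_FAST x → x=-16. Stack: []
LOAD_FAST z → push 19. Stack: [19]
RETURN_VALUE → return 19.

19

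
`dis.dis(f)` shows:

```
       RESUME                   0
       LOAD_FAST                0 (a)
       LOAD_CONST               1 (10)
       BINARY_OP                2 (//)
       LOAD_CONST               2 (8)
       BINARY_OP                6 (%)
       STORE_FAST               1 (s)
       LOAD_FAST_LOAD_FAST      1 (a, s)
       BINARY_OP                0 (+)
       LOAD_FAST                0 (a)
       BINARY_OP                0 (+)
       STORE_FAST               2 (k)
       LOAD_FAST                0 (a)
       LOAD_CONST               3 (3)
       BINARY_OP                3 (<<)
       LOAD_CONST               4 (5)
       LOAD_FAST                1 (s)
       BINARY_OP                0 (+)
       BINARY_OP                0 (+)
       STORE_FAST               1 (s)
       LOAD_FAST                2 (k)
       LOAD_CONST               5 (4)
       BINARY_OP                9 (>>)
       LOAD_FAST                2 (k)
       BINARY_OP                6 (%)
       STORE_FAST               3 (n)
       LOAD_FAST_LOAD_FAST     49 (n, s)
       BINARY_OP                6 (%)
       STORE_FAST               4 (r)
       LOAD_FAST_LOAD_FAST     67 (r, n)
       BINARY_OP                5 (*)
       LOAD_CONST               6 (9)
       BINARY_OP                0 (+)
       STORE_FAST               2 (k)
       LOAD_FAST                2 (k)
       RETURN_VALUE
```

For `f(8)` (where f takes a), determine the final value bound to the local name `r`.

LOAD_FAST a → push 8. Stack: [8]
LOAD_CONST → push 10. Stack: [8, 10]
BINARY_OP // → 8 // 10 = 0. Stack: [0]
LOAD_CONST → push 8. Stack: [0, 8]
BINARY_OP % → 0 % 8 = 0. Stack: [0]
STORE_FAST s → s=0. Stack: []
LOAD_FAST_LOAD_FAST a,s → push 8,0. Stack: [8, 0]
BINARY_OP + → 8 + 0 = 8. Stack: [8]
LOAD_FAST a → push 8. Stack: [8, 8]
BINARY_OP + → 8 + 8 = 16. Stack: [16]
STORE_FAST k → k=16. Stack: []
LOAD_FAST a → push 8. Stack: [8]
LOAD_CONST → push 3. Stack: [8, 3]
BINARY_OP << → 8 << 3 = 64. Stack: [64]
LOAD_CONST → push 5. Stack: [64, 5]
LOAD_FAST s → push 0. Stack: [64, 5, 0]
BINARY_OP + → 5 + 0 = 5. Stack: [64, 5]
BINARY_OP + → 64 + 5 = 69. Stack: [69]
STORE_FAST s → s=69. Stack: []
LOAD_FAST k → push 16. Stack: [16]
LOAD_CONST → push 4. Stack: [16, 4]
BINARY_OP >> → 16 >> 4 = 1. Stack: [1]
LOAD_FAST k → push 16. Stack: [1, 16]
BINARY_OP % → 1 % 16 = 1. Stack: [1]
STORE_FAST n → n=1. Stack: []
LOAD_FAST_LOAD_FAST n,s → push 1,69. Stack: [1, 69]
BINARY_OP % → 1 % 69 = 1. Stack: [1]
STORE_FAST r → r=1. Stack: []
LOAD_FAST_LOAD_FAST r,n → push 1,1. Stack: [1, 1]
BINARY_OP * → 1 * 1 = 1. Stack: [1]
LOAD_CONST → push 9. Stack: [1, 9]
BINARY_OP + → 1 + 9 = 10. Stack: [10]
STORE_FAST k → k=10. Stack: []
LOAD_FAST k → push 10. Stack: [10]
RETURN_VALUE → return 10.

1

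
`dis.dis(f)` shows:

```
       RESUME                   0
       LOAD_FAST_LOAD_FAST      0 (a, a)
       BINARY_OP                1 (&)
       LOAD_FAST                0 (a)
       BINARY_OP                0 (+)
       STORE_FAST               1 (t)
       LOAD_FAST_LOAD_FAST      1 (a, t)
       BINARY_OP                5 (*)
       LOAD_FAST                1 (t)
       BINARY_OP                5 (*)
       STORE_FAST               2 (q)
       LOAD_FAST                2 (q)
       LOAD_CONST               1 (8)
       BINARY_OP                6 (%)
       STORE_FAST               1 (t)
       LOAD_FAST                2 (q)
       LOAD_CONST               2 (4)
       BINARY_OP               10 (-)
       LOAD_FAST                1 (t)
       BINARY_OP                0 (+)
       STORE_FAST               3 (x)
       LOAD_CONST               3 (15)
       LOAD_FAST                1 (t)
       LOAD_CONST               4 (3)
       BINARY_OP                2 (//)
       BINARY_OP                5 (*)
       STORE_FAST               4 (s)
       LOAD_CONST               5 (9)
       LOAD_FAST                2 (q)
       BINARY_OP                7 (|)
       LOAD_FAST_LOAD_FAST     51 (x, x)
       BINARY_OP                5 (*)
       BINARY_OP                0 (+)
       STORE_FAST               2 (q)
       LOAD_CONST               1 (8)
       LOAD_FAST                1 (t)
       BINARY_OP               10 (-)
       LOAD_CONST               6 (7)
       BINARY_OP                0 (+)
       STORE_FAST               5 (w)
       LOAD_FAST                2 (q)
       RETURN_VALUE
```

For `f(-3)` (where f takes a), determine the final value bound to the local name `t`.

4

LOAD_FAST_LOAD_FAST a,a → push -3,-3. Stack: [-3, -3]
BINARY_OP & → -3 & -3 = -3. Stack: [-3]
LOAD_FAST a → push -3. Stack: [-3, -3]
BINARY_OP + → -3 + -3 = -6. Stack: [-6]
STORE_FAST t → t=-6. Stack: []
LOAD_FAST_LOAD_FAST a,t → push -3,-6. Stack: [-3, -6]
BINARY_OP * → -3 * -6 = 18. Stack: [18]
LOAD_FAST t → push -6. Stack: [18, -6]
BINARY_OP * → 18 * -6 = -108. Stack: [-108]
STORE_FAST q → q=-108. Stack: []
LOAD_FAST q → push -108. Stack: [-108]
LOAD_CONST → push 8. Stack: [-108, 8]
BINARY_OP % → -108 % 8 = 4. Stack: [4]
STORE_FAST t → t=4. Stack: []
LOAD_FAST q → push -108. Stack: [-108]
LOAD_CONST → push 4. Stack: [-108, 4]
BINARY_OP - → -108 - 4 = -112. Stack: [-112]
LOAD_FAST t → push 4. Stack: [-112, 4]
BINARY_OP + → -112 + 4 = -108. Stack: [-108]
STORE_FAST x → x=-108. Stack: []
LOAD_CONST → push 15. Stack: [15]
LOAD_FAST t → push 4. Stack: [15, 4]
LOAD_CONST → push 3. Stack: [15, 4, 3]
BINARY_OP // → 4 // 3 = 1. Stack: [15, 1]
BINARY_OP * → 15 * 1 = 15. Stack: [15]
STORE_FAST s → s=15. Stack: []
LOAD_CONST → push 9. Stack: [9]
LOAD_FAST q → push -108. Stack: [9, -108]
BINARY_OP | → 9 | -108 = -99. Stack: [-99]
LOAD_FAST_LOAD_FAST x,x → push -108,-108. Stack: [-99, -108, -108]
BINARY_OP * → -108 * -108 = 11664. Stack: [-99, 11664]
BINARY_OP + → -99 + 11664 = 11565. Stack: [11565]
STORE_FAST q → q=11565. Stack: []
LOAD_CONST → push 8. Stack: [8]
LOAD_FAST t → push 4. Stack: [8, 4]
BINARY_OP - → 8 - 4 = 4. Stack: [4]
LOAD_CONST → push 7. Stack: [4, 7]
BINARY_OP + → 4 + 7 = 11. Stack: [11]
STORE_FAST w → w=11. Stack: []
LOAD_FAST q → push 11565. Stack: [11565]
RETURN_VALUE → return 11565.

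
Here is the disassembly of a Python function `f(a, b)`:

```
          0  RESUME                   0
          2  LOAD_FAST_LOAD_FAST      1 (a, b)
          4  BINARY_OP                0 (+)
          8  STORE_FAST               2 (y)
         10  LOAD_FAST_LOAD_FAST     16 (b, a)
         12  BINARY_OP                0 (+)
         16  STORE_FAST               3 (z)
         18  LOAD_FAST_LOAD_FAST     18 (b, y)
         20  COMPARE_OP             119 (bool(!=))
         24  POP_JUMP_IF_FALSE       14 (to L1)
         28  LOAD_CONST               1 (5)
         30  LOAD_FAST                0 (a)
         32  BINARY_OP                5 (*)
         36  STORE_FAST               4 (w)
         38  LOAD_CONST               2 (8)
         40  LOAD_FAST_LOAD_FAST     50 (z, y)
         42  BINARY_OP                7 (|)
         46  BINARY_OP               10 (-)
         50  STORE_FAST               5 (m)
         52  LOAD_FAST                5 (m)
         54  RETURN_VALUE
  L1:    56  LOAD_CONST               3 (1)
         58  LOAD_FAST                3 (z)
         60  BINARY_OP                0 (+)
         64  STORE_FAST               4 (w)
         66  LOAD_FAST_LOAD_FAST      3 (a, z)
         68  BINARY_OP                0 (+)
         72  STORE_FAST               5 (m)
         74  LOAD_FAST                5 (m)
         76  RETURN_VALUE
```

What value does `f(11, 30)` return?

-33

LOAD_FAST_LOAD_FAST a,b → push 11,30. Stack: [11, 30]
BINARY_OP + → 11 + 30 = 41. Stack: [41]
STORE_FAST y → y=41. Stack: []
LOAD_FAST_LOAD_FAST b,a → push 30,11. Stack: [30, 11]
BINARY_OP + → 30 + 11 = 41. Stack: [41]
STORE_FAST z → z=41. Stack: []
LOAD_FAST_LOAD_FAST b,y → push 30,41. Stack: [30, 41]
COMPARE_OP bool(!=) → 30 vs 41 = True. Stack: [True]
POP_JUMP_IF_FALSE → pop True; no jump. Stack: []
LOAD_CONST → push 5. Stack: [5]
LOAD_FAST a → push 11. Stack: [5, 11]
BINARY_OP * → 5 * 11 = 55. Stack: [55]
STORE_FAST w → w=55. Stack: []
LOAD_CONST → push 8. Stack: [8]
LOAD_FAST_LOAD_FAST z,y → push 41,41. Stack: [8, 41, 41]
BINARY_OP | → 41 | 41 = 41. Stack: [8, 41]
BINARY_OP - → 8 - 41 = -33. Stack: [-33]
STORE_FAST m → m=-33. Stack: []
LOAD_FAST m → push -33. Stack: [-33]
RETURN_VALUE → return -33.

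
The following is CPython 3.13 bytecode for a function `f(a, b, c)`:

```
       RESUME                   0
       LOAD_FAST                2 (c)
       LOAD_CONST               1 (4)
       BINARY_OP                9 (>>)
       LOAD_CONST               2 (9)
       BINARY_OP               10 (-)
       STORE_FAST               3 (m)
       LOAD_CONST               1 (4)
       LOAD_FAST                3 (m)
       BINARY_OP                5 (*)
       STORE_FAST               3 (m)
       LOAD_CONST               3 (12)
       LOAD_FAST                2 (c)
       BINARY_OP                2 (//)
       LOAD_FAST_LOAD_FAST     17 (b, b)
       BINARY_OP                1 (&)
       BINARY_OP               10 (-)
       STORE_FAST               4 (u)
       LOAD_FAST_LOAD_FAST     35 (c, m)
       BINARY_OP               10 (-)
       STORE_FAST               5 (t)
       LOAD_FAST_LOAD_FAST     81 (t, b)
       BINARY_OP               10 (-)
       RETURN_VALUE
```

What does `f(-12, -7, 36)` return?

71

LOAD_FAST c → push 36. Stack: [36]
LOAD_CONST → push 4. Stack: [36, 4]
BINARY_OP >> → 36 >> 4 = 2. Stack: [2]
LOAD_CONST → push 9. Stack: [2, 9]
BINARY_OP - → 2 - 9 = -7. Stack: [-7]
STORE_FAST m → m=-7. Stack: []
LOAD_CONST → push 4. Stack: [4]
LOAD_FAST m → push -7. Stack: [4, -7]
BINARY_OP * → 4 * -7 = -28. Stack: [-28]
STORE_FAST m → m=-28. Stack: []
LOAD_CONST → push 12. Stack: [12]
LOAD_FAST c → push 36. Stack: [12, 36]
BINARY_OP // → 12 // 36 = 0. Stack: [0]
LOAD_FAST_LOAD_FAST b,b → push -7,-7. Stack: [0, -7, -7]
BINARY_OP & → -7 & -7 = -7. Stack: [0, -7]
BINARY_OP - → 0 - -7 = 7. Stack: [7]
STORE_FAST u → u=7. Stack: []
LOAD_FAST_LOAD_FAST c,m → push 36,-28. Stack: [36, -28]
BINARY_OP - → 36 - -28 = 64. Stack: [64]
STORE_FAST t → t=64. Stack: []
LOAD_FAST_LOAD_FAST t,b → push 64,-7. Stack: [64, -7]
BINARY_OP - → 64 - -7 = 71. Stack: [71]
RETURN_VALUE → return 71.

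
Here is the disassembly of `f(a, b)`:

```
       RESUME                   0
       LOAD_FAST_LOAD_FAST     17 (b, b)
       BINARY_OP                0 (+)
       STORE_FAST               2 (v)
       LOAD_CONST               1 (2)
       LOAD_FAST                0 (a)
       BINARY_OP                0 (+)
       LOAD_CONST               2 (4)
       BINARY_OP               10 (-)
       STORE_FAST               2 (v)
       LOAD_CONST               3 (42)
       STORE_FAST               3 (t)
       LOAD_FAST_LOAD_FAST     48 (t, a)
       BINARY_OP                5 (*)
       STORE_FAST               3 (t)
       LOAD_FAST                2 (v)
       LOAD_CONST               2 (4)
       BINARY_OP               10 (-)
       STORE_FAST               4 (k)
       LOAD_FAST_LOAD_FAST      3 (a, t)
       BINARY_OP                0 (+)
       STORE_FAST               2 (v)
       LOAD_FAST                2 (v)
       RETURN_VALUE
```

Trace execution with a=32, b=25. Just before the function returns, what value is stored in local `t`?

1344

LOAD_FAST_LOAD_FAST b,b → push 25,25. Stack: [25, 25]
BINARY_OP + → 25 + 25 = 50. Stack: [50]
STORE_FAST v → v=50. Stack: []
LOAD_CONST → push 2. Stack: [2]
LOAD_FAST a → push 32. Stack: [2, 32]
BINARY_OP + → 2 + 32 = 34. Stack: [34]
LOAD_CONST → push 4. Stack: [34, 4]
BINARY_OP - → 34 - 4 = 30. Stack: [30]
STORE_FAST v → v=30. Stack: []
LOAD_CONST → push 42. Stack: [42]
STORE_FAST t → t=42. Stack: []
LOAD_FAST_LOAD_FAST t,a → push 42,32. Stack: [42, 32]
BINARY_OP * → 42 * 32 = 1344. Stack: [1344]
STORE_FAST t → t=1344. Stack: []
LOAD_FAST v → push 30. Stack: [30]
LOAD_CONST → push 4. Stack: [30, 4]
BINARY_OP - → 30 - 4 = 26. Stack: [26]
STORE_FAST k → k=26. Stack: []
LOAD_FAST_LOAD_FAST a,t → push 32,1344. Stack: [32, 1344]
BINARY_OP + → 32 + 1344 = 1376. Stack: [1376]
STORE_FAST v → v=1376. Stack: []
LOAD_FAST v → push 1376. Stack: [1376]
RETURN_VALUE → return 1376.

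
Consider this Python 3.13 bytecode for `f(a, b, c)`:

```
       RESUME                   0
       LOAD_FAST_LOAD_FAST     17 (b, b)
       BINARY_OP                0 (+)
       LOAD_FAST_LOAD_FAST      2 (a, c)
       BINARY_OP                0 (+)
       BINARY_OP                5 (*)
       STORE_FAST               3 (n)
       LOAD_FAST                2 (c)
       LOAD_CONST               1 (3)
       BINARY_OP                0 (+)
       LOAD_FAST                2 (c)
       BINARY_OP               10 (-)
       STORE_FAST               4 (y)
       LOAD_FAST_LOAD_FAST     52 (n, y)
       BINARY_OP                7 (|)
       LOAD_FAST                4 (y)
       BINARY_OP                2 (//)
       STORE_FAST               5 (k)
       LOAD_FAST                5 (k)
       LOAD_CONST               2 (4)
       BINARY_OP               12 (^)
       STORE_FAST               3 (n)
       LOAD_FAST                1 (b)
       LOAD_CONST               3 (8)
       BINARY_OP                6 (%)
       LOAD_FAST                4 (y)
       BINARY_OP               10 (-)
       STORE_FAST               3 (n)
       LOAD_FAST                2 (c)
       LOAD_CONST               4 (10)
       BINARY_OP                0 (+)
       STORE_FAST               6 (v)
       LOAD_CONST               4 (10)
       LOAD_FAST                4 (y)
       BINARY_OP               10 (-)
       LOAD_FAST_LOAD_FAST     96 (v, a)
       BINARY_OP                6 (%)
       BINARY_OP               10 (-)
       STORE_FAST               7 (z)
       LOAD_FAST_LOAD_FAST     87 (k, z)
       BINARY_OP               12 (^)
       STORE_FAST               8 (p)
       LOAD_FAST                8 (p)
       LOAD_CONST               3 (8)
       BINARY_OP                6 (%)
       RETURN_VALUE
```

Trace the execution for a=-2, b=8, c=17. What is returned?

LOAD_FAST_LOAD_FAST b,b → push 8,8. Stack: [8, 8]
BINARY_OP + → 8 + 8 = 16. Stack: [16]
LOAD_FAST_LOAD_FAST a,c → push -2,17. Stack: [16, -2, 17]
BINARY_OP + → -2 + 17 = 15. Stack: [16, 15]
BINARY_OP * → 16 * 15 = 240. Stack: [240]
STORE_FAST n → n=240. Stack: []
LOAD_FAST c → push 17. Stack: [17]
LOAD_CONST → push 3. Stack: [17, 3]
BINARY_OP + → 17 + 3 = 20. Stack: [20]
LOAD_FAST c → push 17. Stack: [20, 17]
BINARY_OP - → 20 - 17 = 3. Stack: [3]
STORE_FAST y → y=3. Stack: []
LOAD_FAST_LOAD_FAST n,y → push 240,3. Stack: [240, 3]
BINARY_OP | → 240 | 3 = 243. Stack: [243]
LOAD_FAST y → push 3. Stack: [243, 3]
BINARY_OP // → 243 // 3 = 81. Stack: [81]
STORE_FAST k → k=81. Stack: []
LOAD_FAST k → push 81. Stack: [81]
LOAD_CONST → push 4. Stack: [81, 4]
BINARY_OP ^ → 81 ^ 4 = 85. Stack: [85]
STORE_FAST n → n=85. Stack: []
LOAD_FAST b → push 8. Stack: [8]
LOAD_CONST → push 8. Stack: [8, 8]
BINARY_OP % → 8 % 8 = 0. Stack: [0]
LOAD_FAST y → push 3. Stack: [0, 3]
BINARY_OP - → 0 - 3 = -3. Stack: [-3]
STORE_FAST n → n=-3. Stack: []
LOAD_FAST c → push 17. Stack: [17]
LOAD_CONST → push 10. Stack: [17, 10]
BINARY_OP + → 17 + 10 = 27. Stack: [27]
STORE_FAST v → v=27. Stack: []
LOAD_CONST → push 10. Stack: [10]
LOAD_FAST y → push 3. Stack: [10, 3]
BINARY_OP - → 10 - 3 = 7. Stack: [7]
LOAD_FAST_LOAD_FAST v,a → push 27,-2. Stack: [7, 27, -2]
BINARY_OP % → 27 % -2 = -1. Stack: [7, -1]
BINARY_OP - → 7 - -1 = 8. Stack: [8]
STORE_FAST z → z=8. Stack: []
LOAD_FAST_LOAD_FAST k,z → push 81,8. Stack: [81, 8]
BINARY_OP ^ → 81 ^ 8 = 89. Stack: [89]
STORE_FAST p → p=89. Stack: []
LOAD_FAST p → push 89. Stack: [89]
LOAD_CONST → push 8. Stack: [89, 8]
BINARY_OP % → 89 % 8 = 1. Stack: [1]
RETURN_VALUE → return 1.

1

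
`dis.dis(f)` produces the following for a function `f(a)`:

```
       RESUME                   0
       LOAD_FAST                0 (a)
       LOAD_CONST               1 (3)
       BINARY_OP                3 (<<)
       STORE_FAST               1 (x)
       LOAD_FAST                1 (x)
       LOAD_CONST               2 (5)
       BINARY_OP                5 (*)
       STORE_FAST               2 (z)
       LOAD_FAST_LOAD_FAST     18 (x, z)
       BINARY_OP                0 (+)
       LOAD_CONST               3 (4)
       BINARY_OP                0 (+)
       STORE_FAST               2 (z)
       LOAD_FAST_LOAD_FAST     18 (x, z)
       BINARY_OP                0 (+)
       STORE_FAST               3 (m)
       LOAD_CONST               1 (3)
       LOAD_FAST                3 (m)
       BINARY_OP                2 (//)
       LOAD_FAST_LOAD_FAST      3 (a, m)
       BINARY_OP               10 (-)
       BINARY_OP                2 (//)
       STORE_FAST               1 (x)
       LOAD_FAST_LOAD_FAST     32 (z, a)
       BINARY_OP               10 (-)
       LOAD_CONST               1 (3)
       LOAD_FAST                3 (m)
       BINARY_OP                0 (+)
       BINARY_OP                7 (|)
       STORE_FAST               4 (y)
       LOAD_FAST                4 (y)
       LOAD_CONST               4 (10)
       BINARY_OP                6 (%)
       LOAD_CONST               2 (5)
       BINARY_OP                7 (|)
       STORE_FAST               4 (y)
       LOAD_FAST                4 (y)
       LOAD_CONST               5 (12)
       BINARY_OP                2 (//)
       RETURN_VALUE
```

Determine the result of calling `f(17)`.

1

LOAD_FAST a → push 17. Stack: [17]
LOAD_CONST → push 3. Stack: [17, 3]
BINARY_OP << → 17 << 3 = 136. Stack: [136]
STORE_FAST x → x=136. Stack: []
LOAD_FAST x → push 136. Stack: [136]
LOAD_CONST → push 5. Stack: [136, 5]
BINARY_OP * → 136 * 5 = 680. Stack: [680]
STORE_FAST z → z=680. Stack: []
LOAD_FAST_LOAD_FAST x,z → push 136,680. Stack: [136, 680]
BINARY_OP + → 136 + 680 = 816. Stack: [816]
LOAD_CONST → push 4. Stack: [816, 4]
BINARY_OP + → 816 + 4 = 820. Stack: [820]
STORE_FAST z → z=820. Stack: []
LOAD_FAST_LOAD_FAST x,z → push 136,820. Stack: [136, 820]
BINARY_OP + → 136 + 820 = 956. Stack: [956]
STORE_FAST m → m=956. Stack: []
LOAD_CONST → push 3. Stack: [3]
LOAD_FAST m → push 956. Stack: [3, 956]
BINARY_OP // → 3 // 956 = 0. Stack: [0]
LOAD_FAST_LOAD_FAST a,m → push 17,956. Stack: [0, 17, 956]
BINARY_OP - → 17 - 956 = -939. Stack: [0, -939]
BINARY_OP // → 0 // -939 = 0. Stack: [0]
STORE_FAST x → x=0. Stack: []
LOAD_FAST_LOAD_FAST z,a → push 820,17. Stack: [820, 17]
BINARY_OP - → 820 - 17 = 803. Stack: [803]
LOAD_CONST → push 3. Stack: [803, 3]
LOAD_FAST m → push 956. Stack: [803, 3, 956]
BINARY_OP + → 3 + 956 = 959. Stack: [803, 959]
BINARY_OP | → 803 | 959 = 959. Stack: [959]
STORE_FAST y → y=959. Stack: []
LOAD_FAST y → push 959. Stack: [959]
LOAD_CONST → push 10. Stack: [959, 10]
BINARY_OP % → 959 % 10 = 9. Stack: [9]
LOAD_CONST → push 5. Stack: [9, 5]
BINARY_OP | → 9 | 5 = 13. Stack: [13]
STORE_FAST y → y=13. Stack: []
LOAD_FAST y → push 13. Stack: [13]
LOAD_CONST → push 12. Stack: [13, 12]
BINARY_OP // → 13 // 12 = 1. Stack: [1]
RETURN_VALUE → return 1.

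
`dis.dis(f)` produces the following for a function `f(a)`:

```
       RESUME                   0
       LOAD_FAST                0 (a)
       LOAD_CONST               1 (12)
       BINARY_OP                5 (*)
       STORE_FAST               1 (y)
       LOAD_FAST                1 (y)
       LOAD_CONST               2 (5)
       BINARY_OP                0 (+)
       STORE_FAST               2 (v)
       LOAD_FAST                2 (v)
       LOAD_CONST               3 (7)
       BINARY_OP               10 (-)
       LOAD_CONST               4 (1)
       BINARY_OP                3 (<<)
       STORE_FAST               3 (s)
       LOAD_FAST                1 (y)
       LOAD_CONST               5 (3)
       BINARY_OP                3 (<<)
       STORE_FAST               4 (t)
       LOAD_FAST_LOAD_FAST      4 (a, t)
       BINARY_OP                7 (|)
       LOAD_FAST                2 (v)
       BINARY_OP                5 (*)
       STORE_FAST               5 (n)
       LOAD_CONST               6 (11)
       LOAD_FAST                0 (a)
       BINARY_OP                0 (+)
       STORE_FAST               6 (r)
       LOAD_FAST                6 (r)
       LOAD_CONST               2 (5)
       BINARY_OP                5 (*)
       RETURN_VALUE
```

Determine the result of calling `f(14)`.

125

LOAD_FAST a → push 14. Stack: [14]
LOAD_CONST → push 12. Stack: [14, 12]
BINARY_OP * → 14 * 12 = 168. Stack: [168]
STORE_FAST y → y=168. Stack: []
LOAD_FAST y → push 168. Stack: [168]
LOAD_CONST → push 5. Stack: [168, 5]
BINARY_OP + → 168 + 5 = 173. Stack: [173]
STORE_FAST v → v=173. Stack: []
LOAD_FAST v → push 173. Stack: [173]
LOAD_CONST → push 7. Stack: [173, 7]
BINARY_OP - → 173 - 7 = 166. Stack: [166]
LOAD_CONST → push 1. Stack: [166, 1]
BINARY_OP << → 166 << 1 = 332. Stack: [332]
STORE_FAST s → s=332. Stack: []
LOAD_FAST y → push 168. Stack: [168]
LOAD_CONST → push 3. Stack: [168, 3]
BINARY_OP << → 168 << 3 = 1344. Stack: [1344]
STORE_FAST t → t=1344. Stack: []
LOAD_FAST_LOAD_FAST a,t → push 14,1344. Stack: [14, 1344]
BINARY_OP | → 14 | 1344 = 1358. Stack: [1358]
LOAD_FAST v → push 173. Stack: [1358, 173]
BINARY_OP * → 1358 * 173 = 234934. Stack: [234934]
STORE_FAST n → n=234934. Stack: []
LOAD_CONST → push 11. Stack: [11]
LOAD_FAST a → push 14. Stack: [11, 14]
BINARY_OP + → 11 + 14 = 25. Stack: [25]
STORE_FAST r → r=25. Stack: []
LOAD_FAST r → push 25. Stack: [25]
LOAD_CONST → push 5. Stack: [25, 5]
BINARY_OP * → 25 * 5 = 125. Stack: [125]
RETURN_VALUE → return 125.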